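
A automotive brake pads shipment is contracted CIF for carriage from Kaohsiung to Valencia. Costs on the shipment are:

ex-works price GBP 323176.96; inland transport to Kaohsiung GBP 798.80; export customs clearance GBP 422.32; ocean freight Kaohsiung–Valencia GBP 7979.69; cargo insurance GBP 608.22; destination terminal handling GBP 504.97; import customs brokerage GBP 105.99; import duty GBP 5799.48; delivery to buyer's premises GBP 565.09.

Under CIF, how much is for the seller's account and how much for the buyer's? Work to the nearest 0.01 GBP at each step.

Seller: GBP 332985.99; buyer: GBP 6975.53

CIF: the seller pays costs through ocean freight and marine insurance to the destination port.
Seller's account: goods 323176.96 + inland to port 798.80 + export clearance 422.32 + freight 7979.69 + insurance 608.22 = 332985.99
Buyer's account: destination terminal 504.97 + brokerage 105.99 + duty 5799.48 + delivery 565.09 = 6975.53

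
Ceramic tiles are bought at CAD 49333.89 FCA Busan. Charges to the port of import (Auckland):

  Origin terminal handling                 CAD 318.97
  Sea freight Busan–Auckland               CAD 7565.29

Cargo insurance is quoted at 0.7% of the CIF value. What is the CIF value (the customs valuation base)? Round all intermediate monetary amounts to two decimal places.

Let C be the CIF value. C = FCA price + pre-shipment costs + freight + 0.7% × C
C − 0.7% × C = 49333.89 + 318.97 + 7565.29
0.993 × C = 57218.15
C = 57218.15 / 0.993 = 57621.50
Insurance premium = 0.7% × 57621.50 = 403.35

CIF value: CAD 57621.50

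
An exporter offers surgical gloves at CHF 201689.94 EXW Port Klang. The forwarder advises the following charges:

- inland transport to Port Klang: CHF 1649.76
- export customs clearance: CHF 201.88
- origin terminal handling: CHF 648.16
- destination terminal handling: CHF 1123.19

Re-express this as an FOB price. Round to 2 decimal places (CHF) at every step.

Not relevant to the conversion: destination terminal — on the buyer under both terms; not part of either seller's price.
From EXW to FOB, the seller additionally bears: inland to port, export clearance, origin terminal.
FOB price = 201689.94 + 1649.76 + 201.88 + 648.16 = 204189.74

FOB price: CHF 204189.74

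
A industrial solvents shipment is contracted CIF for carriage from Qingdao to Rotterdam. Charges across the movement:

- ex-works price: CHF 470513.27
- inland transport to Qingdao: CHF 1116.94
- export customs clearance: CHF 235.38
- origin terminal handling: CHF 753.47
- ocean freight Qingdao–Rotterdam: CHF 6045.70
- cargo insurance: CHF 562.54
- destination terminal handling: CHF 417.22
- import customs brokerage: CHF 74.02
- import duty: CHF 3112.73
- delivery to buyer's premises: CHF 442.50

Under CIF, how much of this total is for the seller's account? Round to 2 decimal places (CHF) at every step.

CIF: the seller pays costs through ocean freight and marine insurance to the destination port.
Seller's account: goods 470513.27 + inland to port 1116.94 + export clearance 235.38 + origin terminal 753.47 + freight 6045.70 + insurance 562.54 = 479227.30
Buyer's account: destination terminal 417.22 + brokerage 74.02 + duty 3112.73 + delivery 442.50 = 4046.47

Seller's account: CHF 479227.30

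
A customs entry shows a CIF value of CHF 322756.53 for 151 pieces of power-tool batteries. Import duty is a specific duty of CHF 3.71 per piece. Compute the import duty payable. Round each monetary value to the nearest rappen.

Import duty: CHF 560.21

Import duty = 151 × 3.71 = 560.21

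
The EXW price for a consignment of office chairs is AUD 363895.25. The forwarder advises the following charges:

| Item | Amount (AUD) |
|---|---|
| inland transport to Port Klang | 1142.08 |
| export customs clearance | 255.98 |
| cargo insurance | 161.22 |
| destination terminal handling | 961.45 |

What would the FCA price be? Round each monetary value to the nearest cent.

Not relevant to the conversion: insurance, destination terminal — on the buyer under both terms; not part of either seller's price.
From EXW to FCA, the seller additionally bears: inland to port, export clearance.
FCA price = 363895.25 + 1142.08 + 255.98 = 365293.31

FCA price: AUD 365293.31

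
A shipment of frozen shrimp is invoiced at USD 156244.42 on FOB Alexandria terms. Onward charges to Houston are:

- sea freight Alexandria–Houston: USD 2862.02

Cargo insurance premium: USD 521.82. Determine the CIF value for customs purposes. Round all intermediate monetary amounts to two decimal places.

CIF = FOB price + freight + insurance
CIF = 156244.42 + 2862.02 + 521.82 = 159628.26

CIF value: USD 159628.26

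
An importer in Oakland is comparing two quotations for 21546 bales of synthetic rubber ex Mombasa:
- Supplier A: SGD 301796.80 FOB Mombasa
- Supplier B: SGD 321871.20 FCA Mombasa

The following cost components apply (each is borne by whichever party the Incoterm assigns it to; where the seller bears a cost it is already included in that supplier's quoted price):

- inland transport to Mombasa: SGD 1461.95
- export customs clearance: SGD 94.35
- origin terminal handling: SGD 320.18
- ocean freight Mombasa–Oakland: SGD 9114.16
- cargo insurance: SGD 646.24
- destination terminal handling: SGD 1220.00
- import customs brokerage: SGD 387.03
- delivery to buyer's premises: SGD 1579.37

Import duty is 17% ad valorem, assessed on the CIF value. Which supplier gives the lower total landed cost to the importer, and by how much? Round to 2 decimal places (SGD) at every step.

Supplier A (FOB):
CIF value = FOB price + freight + insurance = 301796.80 + 9114.16 + 646.24 = 311557.20
Import duty = 311557.20 × 17% = 52964.72
Buyer bears (A): 9114.16 + 646.24 + 1220.00 + 387.03 + 1579.37 = 12946.80
Landed cost (A) = invoice 301796.80 + 12946.80 + duty 52964.72 = 367708.32
Supplier B (FCA):
CIF value = FCA price + origin terminal + freight + insurance = 321871.20 + 320.18 + 9114.16 + 646.24 = 331951.78
Import duty = 331951.78 × 17% = 56431.80
Buyer bears (B): 320.18 + 9114.16 + 646.24 + 1220.00 + 387.03 + 1579.37 = 13266.98
Landed cost (B) = invoice 321871.20 + 13266.98 + duty 56431.80 = 391569.98
Difference = |367708.32 − 391569.98| = 23861.66

Supplier A is cheaper by SGD 23861.66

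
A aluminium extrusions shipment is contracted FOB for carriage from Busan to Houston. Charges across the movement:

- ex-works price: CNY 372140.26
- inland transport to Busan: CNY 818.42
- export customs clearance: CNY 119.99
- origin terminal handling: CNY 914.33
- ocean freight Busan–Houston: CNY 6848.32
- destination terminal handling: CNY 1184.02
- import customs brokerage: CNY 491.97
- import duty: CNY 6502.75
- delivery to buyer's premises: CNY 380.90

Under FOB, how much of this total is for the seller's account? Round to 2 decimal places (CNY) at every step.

FOB: the seller bears costs until goods are on board at the origin port; the buyer bears freight, insurance and all costs thereafter.
Seller's account: goods 372140.26 + inland to port 818.42 + export clearance 119.99 + origin terminal 914.33 = 373993.00
Buyer's account: freight 6848.32 + destination terminal 1184.02 + brokerage 491.97 + duty 6502.75 + delivery 380.90 = 15407.96

Seller's account: CNY 373993.00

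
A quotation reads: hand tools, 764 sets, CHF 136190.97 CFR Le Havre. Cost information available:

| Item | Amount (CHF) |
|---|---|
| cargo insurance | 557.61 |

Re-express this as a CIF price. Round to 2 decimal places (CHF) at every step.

CIF price: CHF 136748.58

From CFR to CIF, the seller additionally bears: insurance.
CIF price = 136190.97 + 557.61 = 136748.58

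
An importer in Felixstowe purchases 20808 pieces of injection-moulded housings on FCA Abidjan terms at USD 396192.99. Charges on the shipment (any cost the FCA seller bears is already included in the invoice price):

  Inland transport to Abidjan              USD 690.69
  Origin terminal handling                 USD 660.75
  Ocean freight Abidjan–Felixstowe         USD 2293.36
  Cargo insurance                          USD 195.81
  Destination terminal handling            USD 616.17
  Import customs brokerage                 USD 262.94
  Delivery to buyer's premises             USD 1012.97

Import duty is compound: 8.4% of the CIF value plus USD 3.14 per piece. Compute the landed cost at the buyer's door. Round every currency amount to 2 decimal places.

Total landed cost: USD 500116.91

FCA: the seller delivers export-cleared goods to the carrier; the buyer bears costs from that point.
Already in the invoice (seller's account under FCA): inland to port — exclude.
CIF value = FCA price + origin terminal + freight + insurance = 396192.99 + 660.75 + 2293.36 + 195.81 = 399342.91
Ad valorem component: 399342.91 × 8.4% = 33544.80
Specific component: 20808 × 3.14 = 65337.12
Import duty = 33544.80 + 65337.12 = 98881.92
Buyer bears: origin terminal 660.75 + freight 2293.36 + insurance 195.81 + destination terminal 616.17 + brokerage 262.94 + delivery 1012.97 + duty 98881.92 = 103923.92
Landed cost = invoice 396192.99 + 103923.92 = 500116.91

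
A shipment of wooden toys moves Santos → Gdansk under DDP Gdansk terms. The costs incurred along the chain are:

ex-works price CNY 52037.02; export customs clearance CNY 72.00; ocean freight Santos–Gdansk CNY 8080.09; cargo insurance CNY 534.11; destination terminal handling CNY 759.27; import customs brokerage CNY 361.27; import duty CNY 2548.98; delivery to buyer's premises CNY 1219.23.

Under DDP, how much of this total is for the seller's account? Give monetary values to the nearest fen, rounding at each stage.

Seller's account: CNY 65611.97

DDP: the seller bears all costs including import duty.
Seller's account: goods 52037.02 + export clearance 72.00 + freight 8080.09 + insurance 534.11 + destination terminal 759.27 + brokerage 361.27 + duty 2548.98 + delivery 1219.23 = 65611.97
Buyer's account: 0.00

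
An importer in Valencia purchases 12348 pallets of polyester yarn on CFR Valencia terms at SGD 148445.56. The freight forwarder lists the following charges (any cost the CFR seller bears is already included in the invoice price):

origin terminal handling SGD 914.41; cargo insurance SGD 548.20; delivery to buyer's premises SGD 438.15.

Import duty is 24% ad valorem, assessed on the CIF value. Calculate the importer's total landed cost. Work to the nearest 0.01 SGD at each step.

Total landed cost: SGD 185190.41

CFR: the seller pays costs through ocean freight to the destination port, but not insurance.
Already in the invoice (seller's account under CFR): origin terminal — exclude.
CIF value = CFR price + insurance = 148445.56 + 548.20 = 148993.76
Import duty = 148993.76 × 24% = 35758.50
Buyer bears: insurance 548.20 + delivery 438.15 + duty 35758.50 = 36744.85
Landed cost = invoice 148445.56 + 36744.85 = 185190.41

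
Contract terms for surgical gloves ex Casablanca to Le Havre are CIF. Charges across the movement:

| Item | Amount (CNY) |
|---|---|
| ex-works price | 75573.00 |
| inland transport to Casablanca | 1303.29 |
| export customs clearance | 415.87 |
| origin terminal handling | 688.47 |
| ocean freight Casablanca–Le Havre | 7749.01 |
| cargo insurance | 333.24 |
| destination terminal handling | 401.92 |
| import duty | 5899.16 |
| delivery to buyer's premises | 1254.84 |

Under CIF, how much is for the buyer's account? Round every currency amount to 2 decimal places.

CIF: the seller pays costs through ocean freight and marine insurance to the destination port.
Seller's account: goods 75573.00 + inland to port 1303.29 + export clearance 415.87 + origin terminal 688.47 + freight 7749.01 + insurance 333.24 = 86062.88
Buyer's account: destination terminal 401.92 + duty 5899.16 + delivery 1254.84 = 7555.92

Buyer's account: CNY 7555.92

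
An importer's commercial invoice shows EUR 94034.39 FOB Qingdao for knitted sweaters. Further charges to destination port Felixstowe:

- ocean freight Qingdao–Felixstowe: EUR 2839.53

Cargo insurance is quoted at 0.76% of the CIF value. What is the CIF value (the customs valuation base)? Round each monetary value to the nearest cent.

Let C be the CIF value. C = FOB price + freight + 0.76% × C
C − 0.76% × C = 94034.39 + 2839.53
0.9924 × C = 96873.92
C = 96873.92 / 0.9924 = 97615.80
Insurance premium = 0.76% × 97615.80 = 741.88

CIF value: EUR 97615.80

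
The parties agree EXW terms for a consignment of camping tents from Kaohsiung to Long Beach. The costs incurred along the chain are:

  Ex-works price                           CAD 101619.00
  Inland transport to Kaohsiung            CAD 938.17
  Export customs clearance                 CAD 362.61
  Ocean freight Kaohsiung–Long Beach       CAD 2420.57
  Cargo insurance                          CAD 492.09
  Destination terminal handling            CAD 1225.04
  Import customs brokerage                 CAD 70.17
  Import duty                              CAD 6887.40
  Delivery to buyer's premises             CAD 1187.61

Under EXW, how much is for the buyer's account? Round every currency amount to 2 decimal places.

EXW: the seller makes goods available at their premises; the buyer bears all onward costs.
Seller's account: goods 101619.00 = 101619.00
Buyer's account: inland to port 938.17 + export clearance 362.61 + freight 2420.57 + insurance 492.09 + destination terminal 1225.04 + brokerage 70.17 + duty 6887.40 + delivery 1187.61 = 13583.66

Buyer's account: CAD 13583.66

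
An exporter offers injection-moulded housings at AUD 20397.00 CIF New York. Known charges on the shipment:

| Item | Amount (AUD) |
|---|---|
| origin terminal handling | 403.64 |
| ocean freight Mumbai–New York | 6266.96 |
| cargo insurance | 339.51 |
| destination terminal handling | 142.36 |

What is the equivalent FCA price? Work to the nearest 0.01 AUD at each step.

Not relevant to the conversion: destination terminal — on the buyer under both terms; not part of either seller's price.
From CIF to FCA, the seller no longer bears: origin terminal, freight, insurance.
FCA price = 20397.00 − 403.64 − 6266.96 − 339.51 = 13386.89

FCA price: AUD 13386.89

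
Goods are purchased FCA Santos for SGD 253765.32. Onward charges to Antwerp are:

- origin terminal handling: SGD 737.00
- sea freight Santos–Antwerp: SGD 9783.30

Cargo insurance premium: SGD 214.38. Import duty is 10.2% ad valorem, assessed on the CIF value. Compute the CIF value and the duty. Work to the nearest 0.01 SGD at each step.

CIF = FCA price + pre-shipment costs + freight + insurance
CIF = 253765.32 + 737.00 + 9783.30 + 214.38 = 264500.00
Import duty = 264500.00 × 10.2% = 26979.00

CIF value: SGD 264500.00; import duty: SGD 26979.00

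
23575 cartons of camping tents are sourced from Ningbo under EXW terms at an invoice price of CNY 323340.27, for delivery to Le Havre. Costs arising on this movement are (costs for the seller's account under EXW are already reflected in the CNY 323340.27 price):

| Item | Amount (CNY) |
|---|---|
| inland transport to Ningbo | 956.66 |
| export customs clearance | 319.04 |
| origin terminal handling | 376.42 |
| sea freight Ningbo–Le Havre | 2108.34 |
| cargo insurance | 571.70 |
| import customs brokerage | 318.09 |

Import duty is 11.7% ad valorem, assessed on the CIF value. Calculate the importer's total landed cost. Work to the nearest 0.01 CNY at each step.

Total landed cost: CNY 366328.19

EXW: the seller makes goods available at their premises; the buyer bears all onward costs.
CIF value = EXW price + inland to port + export clearance + origin terminal + freight + insurance = 323340.27 + 956.66 + 319.04 + 376.42 + 2108.34 + 571.70 = 327672.43
Import duty = 327672.43 × 11.7% = 38337.67
Buyer bears: inland to port 956.66 + export clearance 319.04 + origin terminal 376.42 + freight 2108.34 + insurance 571.70 + brokerage 318.09 + duty 38337.67 = 42987.92
Landed cost = invoice 323340.27 + 42987.92 = 366328.19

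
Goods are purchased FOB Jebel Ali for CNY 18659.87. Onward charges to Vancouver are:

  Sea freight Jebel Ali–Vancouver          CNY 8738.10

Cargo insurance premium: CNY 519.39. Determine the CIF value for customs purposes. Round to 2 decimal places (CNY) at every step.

CIF value: CNY 27917.36

CIF = FOB price + freight + insurance
CIF = 18659.87 + 8738.10 + 519.39 = 27917.36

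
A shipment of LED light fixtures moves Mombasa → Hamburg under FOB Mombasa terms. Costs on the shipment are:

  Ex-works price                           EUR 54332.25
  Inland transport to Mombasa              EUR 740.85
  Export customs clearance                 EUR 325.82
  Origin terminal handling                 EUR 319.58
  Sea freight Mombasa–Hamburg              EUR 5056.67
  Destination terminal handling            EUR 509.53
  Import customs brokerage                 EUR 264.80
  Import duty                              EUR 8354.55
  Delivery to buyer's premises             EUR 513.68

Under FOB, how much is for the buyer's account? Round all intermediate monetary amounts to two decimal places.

Buyer's account: EUR 14699.23

FOB: the seller bears costs until goods are on board at the origin port; the buyer bears freight, insurance and all costs thereafter.
Seller's account: goods 54332.25 + inland to port 740.85 + export clearance 325.82 + origin terminal 319.58 = 55718.50
Buyer's account: freight 5056.67 + destination terminal 509.53 + brokerage 264.80 + duty 8354.55 + delivery 513.68 = 14699.23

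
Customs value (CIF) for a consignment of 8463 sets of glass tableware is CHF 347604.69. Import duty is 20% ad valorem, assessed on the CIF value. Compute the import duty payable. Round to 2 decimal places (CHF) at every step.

Import duty: CHF 69520.94

Import duty = 347604.69 × 20% = 69520.94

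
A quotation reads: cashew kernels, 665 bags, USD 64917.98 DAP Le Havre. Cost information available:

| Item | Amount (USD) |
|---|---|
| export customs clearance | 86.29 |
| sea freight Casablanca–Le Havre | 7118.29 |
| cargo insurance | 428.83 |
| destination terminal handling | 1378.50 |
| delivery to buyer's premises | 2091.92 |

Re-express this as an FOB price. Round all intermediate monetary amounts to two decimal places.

FOB price: USD 53900.44

Not relevant to the conversion: export clearance — on the seller under both DAP and FOB; already in the DAP price and stays in the FOB price.
From DAP to FOB, the seller no longer bears: freight, insurance, destination terminal, delivery.
FOB price = 64917.98 − 7118.29 − 428.83 − 1378.50 − 2091.92 = 53900.44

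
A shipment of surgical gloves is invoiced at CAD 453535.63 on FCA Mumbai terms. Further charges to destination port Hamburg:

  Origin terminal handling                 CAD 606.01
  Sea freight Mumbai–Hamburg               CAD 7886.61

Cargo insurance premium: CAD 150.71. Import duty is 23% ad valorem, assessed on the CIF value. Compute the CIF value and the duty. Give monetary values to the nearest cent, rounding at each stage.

CIF value: CAD 462178.96; import duty: CAD 106301.16

CIF = FCA price + pre-shipment costs + freight + insurance
CIF = 453535.63 + 606.01 + 7886.61 + 150.71 = 462178.96
Import duty = 462178.96 × 23% = 106301.16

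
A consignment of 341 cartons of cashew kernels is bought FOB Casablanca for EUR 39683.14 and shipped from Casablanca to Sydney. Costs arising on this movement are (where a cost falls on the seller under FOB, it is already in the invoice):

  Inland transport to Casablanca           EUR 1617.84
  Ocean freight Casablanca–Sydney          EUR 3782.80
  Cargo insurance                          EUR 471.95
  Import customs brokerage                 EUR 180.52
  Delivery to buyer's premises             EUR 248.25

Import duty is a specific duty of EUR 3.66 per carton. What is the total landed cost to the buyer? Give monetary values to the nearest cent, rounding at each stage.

FOB: the seller bears costs until goods are on board at the origin port; the buyer bears freight, insurance and all costs thereafter.
Already in the invoice (seller's account under FOB): inland to port — exclude.
CIF value = FOB price + freight + insurance = 39683.14 + 3782.80 + 471.95 = 43937.89
Import duty = 341 × 3.66 = 1248.06
Buyer bears: freight 3782.80 + insurance 471.95 + brokerage 180.52 + delivery 248.25 + duty 1248.06 = 5931.58
Landed cost = invoice 39683.14 + 5931.58 = 45614.72

Total landed cost: EUR 45614.72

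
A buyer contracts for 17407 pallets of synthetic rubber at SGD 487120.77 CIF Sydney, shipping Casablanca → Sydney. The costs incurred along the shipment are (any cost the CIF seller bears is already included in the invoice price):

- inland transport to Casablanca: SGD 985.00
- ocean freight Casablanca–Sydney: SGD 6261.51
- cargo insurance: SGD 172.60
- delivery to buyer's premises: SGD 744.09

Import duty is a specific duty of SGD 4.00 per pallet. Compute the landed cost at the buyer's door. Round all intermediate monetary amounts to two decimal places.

CIF: the seller pays costs through ocean freight and marine insurance to the destination port.
Already in the invoice (seller's account under CIF): inland to port, freight, insurance — exclude.
The CIF price already equals the CIF value: 487120.77
Import duty = 17407 × 4.00 = 69628.00
Buyer bears: delivery 744.09 + duty 69628.00 = 70372.09
Landed cost = invoice 487120.77 + 70372.09 = 557492.86

Total landed cost: SGD 557492.86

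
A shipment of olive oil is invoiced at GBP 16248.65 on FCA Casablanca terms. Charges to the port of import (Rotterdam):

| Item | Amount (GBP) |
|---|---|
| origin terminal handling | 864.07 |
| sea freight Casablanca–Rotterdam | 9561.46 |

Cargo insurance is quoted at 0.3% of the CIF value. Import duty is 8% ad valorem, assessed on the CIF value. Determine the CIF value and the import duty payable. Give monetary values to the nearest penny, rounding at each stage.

CIF value: GBP 26754.44; import duty: GBP 2140.36

Let C be the CIF value. C = FCA price + pre-shipment costs + freight + 0.3% × C
C − 0.3% × C = 16248.65 + 864.07 + 9561.46
0.997 × C = 26674.18
C = 26674.18 / 0.997 = 26754.44
Insurance premium = 0.3% × 26754.44 = 80.26
Import duty = 26754.44 × 8% = 2140.36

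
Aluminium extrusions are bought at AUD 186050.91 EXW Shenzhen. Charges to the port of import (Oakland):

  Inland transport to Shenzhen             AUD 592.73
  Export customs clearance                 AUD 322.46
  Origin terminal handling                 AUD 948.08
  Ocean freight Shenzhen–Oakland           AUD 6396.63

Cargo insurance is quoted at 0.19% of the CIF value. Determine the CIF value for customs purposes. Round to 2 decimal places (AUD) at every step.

CIF value: AUD 194680.70

Let C be the CIF value. C = EXW price + pre-shipment costs + freight + 0.19% × C
C − 0.19% × C = 186050.91 + 592.73 + 322.46 + 948.08 + 6396.63
0.9981 × C = 194310.81
C = 194310.81 / 0.9981 = 194680.70
Insurance premium = 0.19% × 194680.70 = 369.89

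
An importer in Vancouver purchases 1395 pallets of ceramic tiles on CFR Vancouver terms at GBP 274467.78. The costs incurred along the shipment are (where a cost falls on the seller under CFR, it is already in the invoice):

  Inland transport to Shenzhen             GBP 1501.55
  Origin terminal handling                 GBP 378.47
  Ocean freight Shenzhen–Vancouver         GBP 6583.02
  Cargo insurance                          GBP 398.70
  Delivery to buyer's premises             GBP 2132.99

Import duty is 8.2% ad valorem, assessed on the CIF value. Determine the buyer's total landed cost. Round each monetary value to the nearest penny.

Total landed cost: GBP 299538.52

CFR: the seller pays costs through ocean freight to the destination port, but not insurance.
Already in the invoice (seller's account under CFR): inland to port, origin terminal, freight — exclude.
CIF value = CFR price + insurance = 274467.78 + 398.70 = 274866.48
Import duty = 274866.48 × 8.2% = 22539.05
Buyer bears: insurance 398.70 + delivery 2132.99 + duty 22539.05 = 25070.74
Landed cost = invoice 274467.78 + 25070.74 = 299538.52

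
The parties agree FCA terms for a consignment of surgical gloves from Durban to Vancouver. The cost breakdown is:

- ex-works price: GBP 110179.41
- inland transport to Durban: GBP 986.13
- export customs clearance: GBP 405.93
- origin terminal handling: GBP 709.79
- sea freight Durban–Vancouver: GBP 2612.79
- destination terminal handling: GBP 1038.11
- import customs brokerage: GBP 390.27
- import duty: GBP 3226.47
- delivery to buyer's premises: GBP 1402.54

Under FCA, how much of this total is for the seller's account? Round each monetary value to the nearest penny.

FCA: the seller delivers export-cleared goods to the carrier; the buyer bears costs from that point.
Seller's account: goods 110179.41 + inland to port 986.13 + export clearance 405.93 = 111571.47
Buyer's account: origin terminal 709.79 + freight 2612.79 + destination terminal 1038.11 + brokerage 390.27 + duty 3226.47 + delivery 1402.54 = 9379.97

Seller's account: GBP 111571.47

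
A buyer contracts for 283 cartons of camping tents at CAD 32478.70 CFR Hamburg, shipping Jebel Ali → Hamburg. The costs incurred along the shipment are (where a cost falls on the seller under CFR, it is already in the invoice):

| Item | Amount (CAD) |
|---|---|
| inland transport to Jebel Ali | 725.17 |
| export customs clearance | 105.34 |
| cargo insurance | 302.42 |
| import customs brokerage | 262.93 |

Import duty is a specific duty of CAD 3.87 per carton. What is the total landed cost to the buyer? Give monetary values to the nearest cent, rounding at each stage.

CFR: the seller pays costs through ocean freight to the destination port, but not insurance.
Already in the invoice (seller's account under CFR): inland to port, export clearance — exclude.
CIF value = CFR price + insurance = 32478.70 + 302.42 = 32781.12
Import duty = 283 × 3.87 = 1095.21
Buyer bears: insurance 302.42 + brokerage 262.93 + duty 1095.21 = 1660.56
Landed cost = invoice 32478.70 + 1660.56 = 34139.26

Total landed cost: CAD 34139.26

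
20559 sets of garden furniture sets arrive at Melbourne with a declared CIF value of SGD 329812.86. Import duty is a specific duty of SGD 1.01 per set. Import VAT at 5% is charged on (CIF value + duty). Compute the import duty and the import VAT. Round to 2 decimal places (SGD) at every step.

Import duty = 20559 × 1.01 = 20764.59
VAT base = CIF + duty = 329812.86 + 20764.59 = 350577.45
Import VAT = 350577.45 × 5% = 17528.87

Import duty: SGD 20764.59; import VAT: SGD 17528.87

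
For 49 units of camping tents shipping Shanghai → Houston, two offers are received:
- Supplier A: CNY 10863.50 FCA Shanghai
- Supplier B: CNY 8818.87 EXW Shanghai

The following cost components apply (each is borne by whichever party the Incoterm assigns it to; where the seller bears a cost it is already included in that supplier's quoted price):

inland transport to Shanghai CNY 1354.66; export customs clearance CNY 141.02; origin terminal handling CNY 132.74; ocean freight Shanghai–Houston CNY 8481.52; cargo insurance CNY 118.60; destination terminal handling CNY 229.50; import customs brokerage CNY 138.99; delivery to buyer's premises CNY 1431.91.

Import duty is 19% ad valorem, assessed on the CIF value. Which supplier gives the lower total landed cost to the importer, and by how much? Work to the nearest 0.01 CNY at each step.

Supplier B is cheaper by CNY 653.25

Supplier A (FCA):
CIF value = FCA price + origin terminal + freight + insurance = 10863.50 + 132.74 + 8481.52 + 118.60 = 19596.36
Import duty = 19596.36 × 19% = 3723.31
Buyer bears (A): 132.74 + 8481.52 + 118.60 + 229.50 + 138.99 + 1431.91 = 10533.26
Landed cost (A) = invoice 10863.50 + 10533.26 + duty 3723.31 = 25120.07
Supplier B (EXW):
CIF value = EXW price + inland to port + export clearance + origin terminal + freight + insurance = 8818.87 + 1354.66 + 141.02 + 132.74 + 8481.52 + 118.60 = 19047.41
Import duty = 19047.41 × 19% = 3619.01
Buyer bears (B): 1354.66 + 141.02 + 132.74 + 8481.52 + 118.60 + 229.50 + 138.99 + 1431.91 = 12028.94
Landed cost (B) = invoice 8818.87 + 12028.94 + duty 3619.01 = 24466.82
Difference = |25120.07 − 24466.82| = 653.25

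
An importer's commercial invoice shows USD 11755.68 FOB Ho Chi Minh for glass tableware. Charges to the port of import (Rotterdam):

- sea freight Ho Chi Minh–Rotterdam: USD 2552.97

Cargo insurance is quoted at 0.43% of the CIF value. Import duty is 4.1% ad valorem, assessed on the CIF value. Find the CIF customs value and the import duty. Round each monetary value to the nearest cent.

Let C be the CIF value. C = FOB price + freight + 0.43% × C
C − 0.43% × C = 11755.68 + 2552.97
0.9957 × C = 14308.65
C = 14308.65 / 0.9957 = 14370.44
Insurance premium = 0.43% × 14370.44 = 61.79
Import duty = 14370.44 × 4.1% = 589.19

CIF value: USD 14370.44; import duty: USD 589.19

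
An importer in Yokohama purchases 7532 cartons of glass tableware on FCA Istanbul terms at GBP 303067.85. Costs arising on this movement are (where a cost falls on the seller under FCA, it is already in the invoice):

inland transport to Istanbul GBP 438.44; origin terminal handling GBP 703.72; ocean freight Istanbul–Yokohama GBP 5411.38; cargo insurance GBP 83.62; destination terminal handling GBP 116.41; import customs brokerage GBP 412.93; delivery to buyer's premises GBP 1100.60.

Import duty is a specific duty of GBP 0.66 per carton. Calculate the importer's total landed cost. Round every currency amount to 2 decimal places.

Total landed cost: GBP 315867.63

FCA: the seller delivers export-cleared goods to the carrier; the buyer bears costs from that point.
Already in the invoice (seller's account under FCA): inland to port — exclude.
CIF value = FCA price + origin terminal + freight + insurance = 303067.85 + 703.72 + 5411.38 + 83.62 = 309266.57
Import duty = 7532 × 0.66 = 4971.12
Buyer bears: origin terminal 703.72 + freight 5411.38 + insurance 83.62 + destination terminal 116.41 + brokerage 412.93 + delivery 1100.60 + duty 4971.12 = 12799.78
Landed cost = invoice 303067.85 + 12799.78 = 315867.63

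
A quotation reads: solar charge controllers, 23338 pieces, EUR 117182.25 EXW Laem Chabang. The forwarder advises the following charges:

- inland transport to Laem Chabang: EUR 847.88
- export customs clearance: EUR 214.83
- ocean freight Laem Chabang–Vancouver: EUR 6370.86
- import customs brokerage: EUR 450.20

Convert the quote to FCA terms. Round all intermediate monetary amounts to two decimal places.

FCA price: EUR 118244.96

Not relevant to the conversion: freight, brokerage — on the buyer under both terms; not part of either seller's price.
From EXW to FCA, the seller additionally bears: inland to port, export clearance.
FCA price = 117182.25 + 847.88 + 214.83 = 118244.96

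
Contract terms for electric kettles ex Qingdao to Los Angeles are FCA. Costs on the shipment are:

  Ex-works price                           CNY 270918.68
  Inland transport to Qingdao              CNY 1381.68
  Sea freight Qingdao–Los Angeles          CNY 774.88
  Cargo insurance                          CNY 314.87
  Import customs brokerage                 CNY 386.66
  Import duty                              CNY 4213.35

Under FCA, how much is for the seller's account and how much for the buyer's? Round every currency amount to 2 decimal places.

Seller: CNY 272300.36; buyer: CNY 5689.76

FCA: the seller delivers export-cleared goods to the carrier; the buyer bears costs from that point.
Seller's account: goods 270918.68 + inland to port 1381.68 = 272300.36
Buyer's account: freight 774.88 + insurance 314.87 + brokerage 386.66 + duty 4213.35 = 5689.76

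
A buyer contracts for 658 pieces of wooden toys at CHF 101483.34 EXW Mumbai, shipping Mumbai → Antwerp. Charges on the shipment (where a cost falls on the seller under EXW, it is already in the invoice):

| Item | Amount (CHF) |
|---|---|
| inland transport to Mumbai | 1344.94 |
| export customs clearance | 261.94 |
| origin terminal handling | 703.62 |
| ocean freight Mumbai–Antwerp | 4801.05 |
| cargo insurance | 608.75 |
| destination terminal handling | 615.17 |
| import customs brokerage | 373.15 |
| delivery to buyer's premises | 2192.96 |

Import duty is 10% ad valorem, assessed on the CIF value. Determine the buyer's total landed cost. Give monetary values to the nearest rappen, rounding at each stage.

Total landed cost: CHF 123305.28

EXW: the seller makes goods available at their premises; the buyer bears all onward costs.
CIF value = EXW price + inland to port + export clearance + origin terminal + freight + insurance = 101483.34 + 1344.94 + 261.94 + 703.62 + 4801.05 + 608.75 = 109203.64
Import duty = 109203.64 × 10% = 10920.36
Buyer bears: inland to port 1344.94 + export clearance 261.94 + origin terminal 703.62 + freight 4801.05 + insurance 608.75 + destination terminal 615.17 + brokerage 373.15 + delivery 2192.96 + duty 10920.36 = 21821.94
Landed cost = invoice 101483.34 + 21821.94 = 123305.28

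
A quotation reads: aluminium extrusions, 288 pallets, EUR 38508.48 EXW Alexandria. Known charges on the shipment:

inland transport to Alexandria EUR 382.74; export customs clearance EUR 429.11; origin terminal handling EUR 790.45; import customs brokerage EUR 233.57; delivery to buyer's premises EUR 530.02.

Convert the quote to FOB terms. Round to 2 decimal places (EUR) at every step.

Not relevant to the conversion: delivery, brokerage — on the buyer under both terms; not part of either seller's price.
From EXW to FOB, the seller additionally bears: inland to port, export clearance, origin terminal.
FOB price = 38508.48 + 382.74 + 429.11 + 790.45 = 40110.78

FOB price: EUR 40110.78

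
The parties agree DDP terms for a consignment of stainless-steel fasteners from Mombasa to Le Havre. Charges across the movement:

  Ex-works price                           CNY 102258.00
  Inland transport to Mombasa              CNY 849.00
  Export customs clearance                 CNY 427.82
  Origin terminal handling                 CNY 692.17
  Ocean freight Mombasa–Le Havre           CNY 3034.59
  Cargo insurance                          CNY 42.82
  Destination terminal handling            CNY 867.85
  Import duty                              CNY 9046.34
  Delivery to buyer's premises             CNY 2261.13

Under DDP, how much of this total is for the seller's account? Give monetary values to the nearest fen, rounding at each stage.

Seller's account: CNY 119479.72

DDP: the seller bears all costs including import duty.
Seller's account: goods 102258.00 + inland to port 849.00 + export clearance 427.82 + origin terminal 692.17 + freight 3034.59 + insurance 42.82 + destination terminal 867.85 + duty 9046.34 + delivery 2261.13 = 119479.72
Buyer's account: 0.00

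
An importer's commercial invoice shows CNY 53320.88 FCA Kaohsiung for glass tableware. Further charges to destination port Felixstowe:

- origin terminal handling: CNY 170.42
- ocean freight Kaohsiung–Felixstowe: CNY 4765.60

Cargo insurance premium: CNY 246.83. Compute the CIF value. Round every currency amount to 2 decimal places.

CIF = FCA price + pre-shipment costs + freight + insurance
CIF = 53320.88 + 170.42 + 4765.60 + 246.83 = 58503.73

CIF value: CNY 58503.73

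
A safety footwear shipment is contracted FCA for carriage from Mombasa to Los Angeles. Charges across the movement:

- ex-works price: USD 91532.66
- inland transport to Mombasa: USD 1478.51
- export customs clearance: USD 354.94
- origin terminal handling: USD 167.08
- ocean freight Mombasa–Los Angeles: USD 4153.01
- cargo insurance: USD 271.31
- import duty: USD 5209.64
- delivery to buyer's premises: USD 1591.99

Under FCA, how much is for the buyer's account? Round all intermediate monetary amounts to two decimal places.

Buyer's account: USD 11393.03

FCA: the seller delivers export-cleared goods to the carrier; the buyer bears costs from that point.
Seller's account: goods 91532.66 + inland to port 1478.51 + export clearance 354.94 = 93366.11
Buyer's account: origin terminal 167.08 + freight 4153.01 + insurance 271.31 + duty 5209.64 + delivery 1591.99 = 11393.03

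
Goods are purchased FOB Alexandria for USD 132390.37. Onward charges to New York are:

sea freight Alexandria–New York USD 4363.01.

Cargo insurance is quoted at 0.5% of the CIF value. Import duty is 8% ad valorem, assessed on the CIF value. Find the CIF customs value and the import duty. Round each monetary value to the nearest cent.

CIF value: USD 137440.58; import duty: USD 10995.25

Let C be the CIF value. C = FOB price + freight + 0.5% × C
C − 0.5% × C = 132390.37 + 4363.01
0.995 × C = 136753.38
C = 136753.38 / 0.995 = 137440.58
Insurance premium = 0.5% × 137440.58 = 687.20
Import duty = 137440.58 × 8% = 10995.25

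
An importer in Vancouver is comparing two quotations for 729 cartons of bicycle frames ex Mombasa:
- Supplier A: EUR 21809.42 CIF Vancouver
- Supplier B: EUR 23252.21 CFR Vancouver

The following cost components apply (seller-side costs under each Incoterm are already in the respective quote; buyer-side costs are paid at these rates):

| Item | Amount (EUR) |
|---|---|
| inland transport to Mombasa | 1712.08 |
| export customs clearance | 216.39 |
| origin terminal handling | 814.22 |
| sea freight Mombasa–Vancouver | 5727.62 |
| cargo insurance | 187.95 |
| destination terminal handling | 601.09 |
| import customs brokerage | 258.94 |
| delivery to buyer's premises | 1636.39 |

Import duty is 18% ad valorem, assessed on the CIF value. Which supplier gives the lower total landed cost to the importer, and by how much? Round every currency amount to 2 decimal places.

Supplier A is cheaper by EUR 1924.27

Supplier A (CIF):
The CIF price already equals the CIF value: 21809.42
Import duty = 21809.42 × 18% = 3925.70
Buyer bears (A): 601.09 + 258.94 + 1636.39 = 2496.42
Landed cost (A) = invoice 21809.42 + 2496.42 + duty 3925.70 = 28231.54
Supplier B (CFR):
CIF value = CFR price + insurance = 23252.21 + 187.95 = 23440.16
Import duty = 23440.16 × 18% = 4219.23
Buyer bears (B): 187.95 + 601.09 + 258.94 + 1636.39 = 2684.37
Landed cost (B) = invoice 23252.21 + 2684.37 + duty 4219.23 = 30155.81
Difference = |28231.54 − 30155.81| = 1924.27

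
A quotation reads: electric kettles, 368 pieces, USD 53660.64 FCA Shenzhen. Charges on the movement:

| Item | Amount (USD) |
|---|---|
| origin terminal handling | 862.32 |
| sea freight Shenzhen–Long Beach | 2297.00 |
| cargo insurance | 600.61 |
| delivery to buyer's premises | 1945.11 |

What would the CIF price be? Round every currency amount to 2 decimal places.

CIF price: USD 57420.57

Not relevant to the conversion: delivery — on the buyer under both terms; not part of either seller's price.
From FCA to CIF, the seller additionally bears: origin terminal, freight, insurance.
CIF price = 53660.64 + 862.32 + 2297.00 + 600.61 = 57420.57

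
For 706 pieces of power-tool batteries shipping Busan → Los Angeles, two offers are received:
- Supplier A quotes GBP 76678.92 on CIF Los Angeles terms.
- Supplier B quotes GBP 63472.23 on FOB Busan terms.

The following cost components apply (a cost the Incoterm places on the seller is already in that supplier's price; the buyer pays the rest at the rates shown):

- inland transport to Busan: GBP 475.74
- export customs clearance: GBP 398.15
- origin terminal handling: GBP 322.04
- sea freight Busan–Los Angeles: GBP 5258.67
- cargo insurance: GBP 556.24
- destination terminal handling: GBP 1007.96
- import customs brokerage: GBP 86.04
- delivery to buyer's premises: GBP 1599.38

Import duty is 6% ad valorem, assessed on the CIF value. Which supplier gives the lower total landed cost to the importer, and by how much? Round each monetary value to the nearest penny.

Supplier A (CIF):
The CIF price already equals the CIF value: 76678.92
Import duty = 76678.92 × 6% = 4600.74
Buyer bears (A): 1007.96 + 86.04 + 1599.38 = 2693.38
Landed cost (A) = invoice 76678.92 + 2693.38 + duty 4600.74 = 83973.04
Supplier B (FOB):
CIF value = FOB price + freight + insurance = 63472.23 + 5258.67 + 556.24 = 69287.14
Import duty = 69287.14 × 6% = 4157.23
Buyer bears (B): 5258.67 + 556.24 + 1007.96 + 86.04 + 1599.38 = 8508.29
Landed cost (B) = invoice 63472.23 + 8508.29 + duty 4157.23 = 76137.75
Difference = |83973.04 − 76137.75| = 7835.29

Supplier B is cheaper by GBP 7835.29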